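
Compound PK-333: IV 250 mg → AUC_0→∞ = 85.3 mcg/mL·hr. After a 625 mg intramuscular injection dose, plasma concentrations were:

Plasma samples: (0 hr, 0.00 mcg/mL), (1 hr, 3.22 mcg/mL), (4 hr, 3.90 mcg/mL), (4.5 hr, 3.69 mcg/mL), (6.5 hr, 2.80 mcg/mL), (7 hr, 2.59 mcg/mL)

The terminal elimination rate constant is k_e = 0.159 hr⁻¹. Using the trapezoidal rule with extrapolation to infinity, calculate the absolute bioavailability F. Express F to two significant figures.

F = 0.18

Trapezoidal AUC_0→7 (intramuscular injection):
  [0→1]: (0.00+3.22)/2 × 1 = 1.61
  [1→4]: (3.22+3.90)/2 × 3 = 10.68
  [4→4.5]: (3.90+3.69)/2 × 0.5 = 1.8975
  [4.5→6.5]: (3.69+2.80)/2 × 2 = 6.49
  [6.5→7]: (2.80+2.59)/2 × 0.5 = 1.3475
  Sum = 22.025 mcg/mL·hr
Tail: C_last/k_e = 2.59/0.159 = 16.289
AUC_0→∞ (intramuscular injection) = 22.025 + 16.289 = 38.314 mcg/mL·hr
F = (AUC_ev/D_ev)/(AUC_iv/D_iv) = (38.314/625)/(85.3/250) = 0.0613024/0.3412 = 0.1797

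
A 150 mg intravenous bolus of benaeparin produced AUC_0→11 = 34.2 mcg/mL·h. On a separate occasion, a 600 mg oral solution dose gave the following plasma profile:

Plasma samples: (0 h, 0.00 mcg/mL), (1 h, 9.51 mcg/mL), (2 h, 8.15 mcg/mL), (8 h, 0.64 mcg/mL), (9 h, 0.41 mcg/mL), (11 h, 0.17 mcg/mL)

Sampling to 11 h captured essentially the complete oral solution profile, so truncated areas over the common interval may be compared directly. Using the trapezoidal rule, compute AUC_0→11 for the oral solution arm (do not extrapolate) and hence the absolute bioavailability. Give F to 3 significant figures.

Trapezoidal AUC_0→11 (oral solution):
  [0→1]: (0.00+9.51)/2 × 1 = 4.755
  [1→2]: (9.51+8.15)/2 × 1 = 8.83
  [2→8]: (8.15+0.64)/2 × 6 = 26.37
  [8→9]: (0.64+0.41)/2 × 1 = 0.525
  [9→11]: (0.41+0.17)/2 × 2 = 0.58
  Sum = 41.06 mcg/mL·h
F = (AUC_ev/D_ev)/(AUC_iv/D_iv) = (41.06/600)/(34.2/150) = 0.0684333/0.228 = 0.3001

F = 0.300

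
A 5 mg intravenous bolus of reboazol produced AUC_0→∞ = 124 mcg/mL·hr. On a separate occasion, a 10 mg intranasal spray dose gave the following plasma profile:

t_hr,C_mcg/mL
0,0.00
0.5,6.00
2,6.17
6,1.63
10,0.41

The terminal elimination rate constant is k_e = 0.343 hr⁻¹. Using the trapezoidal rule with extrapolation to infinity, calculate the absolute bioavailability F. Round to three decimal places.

Trapezoidal AUC_0→10 (intranasal spray):
  [0→0.5]: (0.00+6.00)/2 × 0.5 = 1.5
  [0.5→2]: (6.00+6.17)/2 × 1.5 = 9.1275
  [2→6]: (6.17+1.63)/2 × 4 = 15.6
  [6→10]: (1.63+0.41)/2 × 4 = 4.08
  Sum = 30.3075 mcg/mL·hr
Tail: C_last/k_e = 0.41/0.343 = 1.195
AUC_0→∞ (intranasal spray) = 30.3075 + 1.195 = 31.5025 mcg/mL·hr
F = (AUC_ev/D_ev)/(AUC_iv/D_iv) = (31.5025/10)/(124/5) = 3.15025/24.8 = 0.1270

F = 0.127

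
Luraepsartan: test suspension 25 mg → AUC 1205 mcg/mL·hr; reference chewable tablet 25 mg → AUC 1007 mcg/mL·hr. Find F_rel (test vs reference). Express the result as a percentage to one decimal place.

F_rel = (AUC_test/D_test) / (AUC_ref/D_ref)
      = (1205/25) / (1007/25)
      = 48.2 / 40.28 = 1.1966 = 119.66%

F_rel = 119.7%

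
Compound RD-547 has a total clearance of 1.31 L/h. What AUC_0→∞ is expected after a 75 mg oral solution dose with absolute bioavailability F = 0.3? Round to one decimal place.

AUC = 17.2 mg/L·h

AUC_0→∞ = F × Dose / CL
        = 0.3 × 75 / 1.31 = 17.1756 mg/L·h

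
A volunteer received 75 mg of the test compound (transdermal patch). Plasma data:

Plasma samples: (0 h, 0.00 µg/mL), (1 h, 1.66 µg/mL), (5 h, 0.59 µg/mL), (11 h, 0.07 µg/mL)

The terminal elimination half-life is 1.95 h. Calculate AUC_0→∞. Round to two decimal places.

AUC = 7.51 µg/mL·h

Trapezoidal AUC_0→11:
  [0→1]: (0.00+1.66)/2 × 1 = 0.83
  [1→5]: (1.66+0.59)/2 × 4 = 4.5
  [5→11]: (0.59+0.07)/2 × 6 = 1.98
  Sum = 7.31 µg/mL·h
k_e = ln2 / t½ = 0.693147 / 1.95 = 0.3555 h^-1
Extrapolated tail: C_last / k_e = 0.07 / 0.3555 = 0.197
AUC_0→∞ = 7.31 + 0.197 = 7.507 µg/mL·h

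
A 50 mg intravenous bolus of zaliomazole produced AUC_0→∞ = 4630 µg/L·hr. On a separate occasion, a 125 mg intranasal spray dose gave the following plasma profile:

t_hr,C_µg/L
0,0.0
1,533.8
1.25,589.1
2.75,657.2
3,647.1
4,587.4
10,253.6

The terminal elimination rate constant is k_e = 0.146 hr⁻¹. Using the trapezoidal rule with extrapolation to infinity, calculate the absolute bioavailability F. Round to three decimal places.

Trapezoidal AUC_0→10 (intranasal spray):
  [0→1]: (0.0+533.8)/2 × 1 = 266.9
  [1→1.25]: (533.8+589.1)/2 × 0.25 = 140.3625
  [1.25→2.75]: (589.1+657.2)/2 × 1.5 = 934.725
  [2.75→3]: (657.2+647.1)/2 × 0.25 = 163.0375
  [3→4]: (647.1+587.4)/2 × 1 = 617.25
  [4→10]: (587.4+253.6)/2 × 6 = 2523.0
  Sum = 4645.275 µg/L·hr
Tail: C_last/k_e = 253.6/0.146 = 1736.986
AUC_0→∞ (intranasal spray) = 4645.275 + 1736.986 = 6382.261 µg/L·hr
F = (AUC_ev/D_ev)/(AUC_iv/D_iv) = (6382.261/125)/(4630/50) = 51.058088/92.6 = 0.5514

F = 0.551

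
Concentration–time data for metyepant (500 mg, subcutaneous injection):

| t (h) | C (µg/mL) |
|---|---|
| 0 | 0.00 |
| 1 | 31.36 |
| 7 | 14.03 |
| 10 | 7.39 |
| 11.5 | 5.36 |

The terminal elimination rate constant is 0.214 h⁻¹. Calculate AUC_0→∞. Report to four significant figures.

Trapezoidal AUC_0→11.5:
  [0→1]: (0.00+31.36)/2 × 1 = 15.68
  [1→7]: (31.36+14.03)/2 × 6 = 136.17
  [7→10]: (14.03+7.39)/2 × 3 = 32.13
  [10→11.5]: (7.39+5.36)/2 × 1.5 = 9.5625
  Sum = 193.5425 µg/mL·h
Extrapolated tail: C_last / k_e = 5.36 / 0.214 = 25.047
AUC_0→∞ = 193.5425 + 25.047 = 218.5895 µg/mL·h

AUC = 218.6 µg/mL·h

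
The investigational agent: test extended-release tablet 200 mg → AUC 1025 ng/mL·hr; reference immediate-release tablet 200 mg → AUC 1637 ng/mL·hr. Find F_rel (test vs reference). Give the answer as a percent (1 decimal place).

F_rel = 62.6%

F_rel = (AUC_test/D_test) / (AUC_ref/D_ref)
      = (1025/200) / (1637/200)
      = 5.125 / 8.185 = 0.6261 = 62.61%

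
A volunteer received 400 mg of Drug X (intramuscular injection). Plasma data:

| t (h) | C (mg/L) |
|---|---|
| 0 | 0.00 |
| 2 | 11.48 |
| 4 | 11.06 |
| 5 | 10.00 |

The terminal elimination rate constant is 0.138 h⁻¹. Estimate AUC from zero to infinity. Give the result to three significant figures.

Trapezoidal AUC_0→5:
  [0→2]: (0.00+11.48)/2 × 2 = 11.48
  [2→4]: (11.48+11.06)/2 × 2 = 22.54
  [4→5]: (11.06+10.00)/2 × 1 = 10.53
  Sum = 44.55 mg/L·h
Extrapolated tail: C_last / k_e = 10.00 / 0.138 = 72.464
AUC_0→∞ = 44.55 + 72.464 = 117.014 mg/L·h

AUC = 117 mg/L·h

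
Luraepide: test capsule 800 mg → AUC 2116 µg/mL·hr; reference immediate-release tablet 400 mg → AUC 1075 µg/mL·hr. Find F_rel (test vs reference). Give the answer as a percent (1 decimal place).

F_rel = (AUC_test/D_test) / (AUC_ref/D_ref)
      = (2116/800) / (1075/400)
      = 2.645 / 2.6875 = 0.9842 = 98.42%

F_rel = 98.4%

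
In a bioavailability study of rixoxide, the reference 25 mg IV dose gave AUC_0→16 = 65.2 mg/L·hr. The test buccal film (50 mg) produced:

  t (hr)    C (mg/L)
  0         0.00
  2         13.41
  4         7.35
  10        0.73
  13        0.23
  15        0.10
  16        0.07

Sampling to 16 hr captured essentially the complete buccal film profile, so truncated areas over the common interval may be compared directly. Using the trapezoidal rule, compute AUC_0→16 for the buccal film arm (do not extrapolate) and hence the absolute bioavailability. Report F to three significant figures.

Trapezoidal AUC_0→16 (buccal film):
  [0→2]: (0.00+13.41)/2 × 2 = 13.41
  [2→4]: (13.41+7.35)/2 × 2 = 20.76
  [4→10]: (7.35+0.73)/2 × 6 = 24.24
  [10→13]: (0.73+0.23)/2 × 3 = 1.44
  [13→15]: (0.23+0.10)/2 × 2 = 0.33
  [15→16]: (0.10+0.07)/2 × 1 = 0.085
  Sum = 60.265 mg/L·hr
F = (AUC_ev/D_ev)/(AUC_iv/D_iv) = (60.265/50)/(65.2/25) = 1.2053/2.608 = 0.4622

F = 0.462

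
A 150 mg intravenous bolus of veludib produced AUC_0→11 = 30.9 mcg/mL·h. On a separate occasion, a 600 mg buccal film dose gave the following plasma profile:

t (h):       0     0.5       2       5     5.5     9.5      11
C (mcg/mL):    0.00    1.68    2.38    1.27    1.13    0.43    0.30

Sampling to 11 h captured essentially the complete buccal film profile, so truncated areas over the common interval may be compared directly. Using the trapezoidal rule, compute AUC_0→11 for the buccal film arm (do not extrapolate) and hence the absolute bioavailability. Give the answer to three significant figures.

Trapezoidal AUC_0→11 (buccal film):
  [0→0.5]: (0.00+1.68)/2 × 0.5 = 0.42
  [0.5→2]: (1.68+2.38)/2 × 1.5 = 3.045
  [2→5]: (2.38+1.27)/2 × 3 = 5.475
  [5→5.5]: (1.27+1.13)/2 × 0.5 = 0.6
  [5.5→9.5]: (1.13+0.43)/2 × 4 = 3.12
  [9.5→11]: (0.43+0.30)/2 × 1.5 = 0.5475
  Sum = 13.2075 mcg/mL·h
F = (AUC_ev/D_ev)/(AUC_iv/D_iv) = (13.2075/600)/(30.9/150) = 0.0220125/0.206 = 0.1069

F = 0.107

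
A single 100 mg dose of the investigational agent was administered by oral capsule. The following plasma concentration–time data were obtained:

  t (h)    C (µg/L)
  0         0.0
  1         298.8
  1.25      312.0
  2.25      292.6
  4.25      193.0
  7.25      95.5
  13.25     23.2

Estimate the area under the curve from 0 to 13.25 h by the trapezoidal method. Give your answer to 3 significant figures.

AUC = 1800 µg/L·h

Trapezoidal AUC_0→13.25:
  [0→1]: (0.0+298.8)/2 × 1 = 149.4
  [1→1.25]: (298.8+312.0)/2 × 0.25 = 76.35
  [1.25→2.25]: (312.0+292.6)/2 × 1 = 302.3
  [2.25→4.25]: (292.6+193.0)/2 × 2 = 485.6
  [4.25→7.25]: (193.0+95.5)/2 × 3 = 432.75
  [7.25→13.25]: (95.5+23.2)/2 × 6 = 356.1
  Sum = 1802.5 µg/L·h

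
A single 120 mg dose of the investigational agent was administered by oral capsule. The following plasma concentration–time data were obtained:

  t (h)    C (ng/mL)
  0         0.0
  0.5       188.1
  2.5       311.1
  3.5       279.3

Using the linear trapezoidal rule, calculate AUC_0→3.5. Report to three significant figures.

AUC = 841 ng/mL·h

Trapezoidal AUC_0→3.5:
  [0→0.5]: (0.0+188.1)/2 × 0.5 = 47.025
  [0.5→2.5]: (188.1+311.1)/2 × 2 = 499.2
  [2.5→3.5]: (311.1+279.3)/2 × 1 = 295.2
  Sum = 841.425 ng/mL·h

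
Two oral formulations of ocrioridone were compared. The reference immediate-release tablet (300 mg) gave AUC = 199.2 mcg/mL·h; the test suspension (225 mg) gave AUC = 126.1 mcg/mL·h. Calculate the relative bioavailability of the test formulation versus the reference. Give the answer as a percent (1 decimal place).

F_rel = (AUC_test/D_test) / (AUC_ref/D_ref)
      = (126.1/225) / (199.2/300)
      = 0.560444 / 0.664 = 0.8440 = 84.40%

F_rel = 84.4%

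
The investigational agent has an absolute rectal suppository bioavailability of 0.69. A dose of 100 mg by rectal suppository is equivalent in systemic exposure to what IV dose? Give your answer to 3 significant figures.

Systemic exposure from an extravascular dose = F × D_ev, so the equivalent IV dose is F × D_ev.
D_iv = F × D_ev = 0.69 × 100 = 69 mg

D_iv = 69.0 mg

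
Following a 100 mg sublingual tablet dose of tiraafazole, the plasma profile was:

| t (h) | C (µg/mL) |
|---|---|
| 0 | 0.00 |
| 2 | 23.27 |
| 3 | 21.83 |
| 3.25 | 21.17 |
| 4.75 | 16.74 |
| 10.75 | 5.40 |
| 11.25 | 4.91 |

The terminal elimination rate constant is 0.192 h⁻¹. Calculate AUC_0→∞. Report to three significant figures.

Trapezoidal AUC_0→11.25:
  [0→2]: (0.00+23.27)/2 × 2 = 23.27
  [2→3]: (23.27+21.83)/2 × 1 = 22.55
  [3→3.25]: (21.83+21.17)/2 × 0.25 = 5.375
  [3.25→4.75]: (21.17+16.74)/2 × 1.5 = 28.4325
  [4.75→10.75]: (16.74+5.40)/2 × 6 = 66.42
  [10.75→11.25]: (5.40+4.91)/2 × 0.5 = 2.5775
  Sum = 148.625 µg/mL·h
Extrapolated tail: C_last / k_e = 4.91 / 0.192 = 25.573
AUC_0→∞ = 148.625 + 25.573 = 174.198 µg/mL·h

AUC = 174 µg/mL·h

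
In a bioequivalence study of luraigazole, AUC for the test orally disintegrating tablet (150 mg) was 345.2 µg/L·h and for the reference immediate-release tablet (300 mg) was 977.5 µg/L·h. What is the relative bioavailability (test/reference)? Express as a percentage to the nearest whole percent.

F_rel = (AUC_test/D_test) / (AUC_ref/D_ref)
      = (345.2/150) / (977.5/300)
      = 2.30133 / 3.25833 = 0.7063 = 70.63%

F_rel = 71%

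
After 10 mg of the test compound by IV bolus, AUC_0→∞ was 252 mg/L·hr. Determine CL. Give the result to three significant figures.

CL = Dose_iv / AUC_0→∞
   = 10 / 252 = 0.0396825 L/hr

CL = 0.0397 L/hr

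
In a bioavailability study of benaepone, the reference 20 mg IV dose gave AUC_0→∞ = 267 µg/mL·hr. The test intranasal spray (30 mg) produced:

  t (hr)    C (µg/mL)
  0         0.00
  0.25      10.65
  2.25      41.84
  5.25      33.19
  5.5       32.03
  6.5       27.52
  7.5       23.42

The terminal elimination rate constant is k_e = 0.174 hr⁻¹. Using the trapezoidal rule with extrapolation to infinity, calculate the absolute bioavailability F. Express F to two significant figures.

Trapezoidal AUC_0→7.5 (intranasal spray):
  [0→0.25]: (0.00+10.65)/2 × 0.25 = 1.33125
  [0.25→2.25]: (10.65+41.84)/2 × 2 = 52.49
  [2.25→5.25]: (41.84+33.19)/2 × 3 = 112.545
  [5.25→5.5]: (33.19+32.03)/2 × 0.25 = 8.1525
  [5.5→6.5]: (32.03+27.52)/2 × 1 = 29.775
  [6.5→7.5]: (27.52+23.42)/2 × 1 = 25.47
  Sum = 229.76375 µg/mL·hr
Tail: C_last/k_e = 23.42/0.174 = 134.598
AUC_0→∞ (intranasal spray) = 229.76375 + 134.598 = 364.36175 µg/mL·hr
F = (AUC_ev/D_ev)/(AUC_iv/D_iv) = (364.36175/30)/(267/20) = 12.1454/13.35 = 0.9098

F = 0.91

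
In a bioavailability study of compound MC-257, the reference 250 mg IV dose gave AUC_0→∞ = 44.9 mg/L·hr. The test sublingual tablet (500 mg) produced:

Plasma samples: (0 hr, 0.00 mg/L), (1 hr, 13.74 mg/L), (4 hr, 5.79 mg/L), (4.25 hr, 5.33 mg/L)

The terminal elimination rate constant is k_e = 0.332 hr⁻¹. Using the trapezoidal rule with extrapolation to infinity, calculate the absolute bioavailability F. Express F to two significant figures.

Trapezoidal AUC_0→4.25 (sublingual tablet):
  [0→1]: (0.00+13.74)/2 × 1 = 6.87
  [1→4]: (13.74+5.79)/2 × 3 = 29.295
  [4→4.25]: (5.79+5.33)/2 × 0.25 = 1.39
  Sum = 37.555 mg/L·hr
Tail: C_last/k_e = 5.33/0.332 = 16.054
AUC_0→∞ (sublingual tablet) = 37.555 + 16.054 = 53.609 mg/L·hr
F = (AUC_ev/D_ev)/(AUC_iv/D_iv) = (53.609/500)/(44.9/250) = 0.107218/0.1796 = 0.5970

F = 0.60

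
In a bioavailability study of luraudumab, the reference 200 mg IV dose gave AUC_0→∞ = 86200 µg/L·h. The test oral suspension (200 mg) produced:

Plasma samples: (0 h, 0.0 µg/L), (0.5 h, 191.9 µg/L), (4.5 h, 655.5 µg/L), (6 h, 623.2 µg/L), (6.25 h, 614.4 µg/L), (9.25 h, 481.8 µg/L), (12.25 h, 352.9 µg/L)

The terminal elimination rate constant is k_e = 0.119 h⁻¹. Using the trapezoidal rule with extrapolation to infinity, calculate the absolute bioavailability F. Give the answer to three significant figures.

F = 0.101

Trapezoidal AUC_0→12.25 (oral suspension):
  [0→0.5]: (0.0+191.9)/2 × 0.5 = 47.975
  [0.5→4.5]: (191.9+655.5)/2 × 4 = 1694.8
  [4.5→6]: (655.5+623.2)/2 × 1.5 = 959.025
  [6→6.25]: (623.2+614.4)/2 × 0.25 = 154.7
  [6.25→9.25]: (614.4+481.8)/2 × 3 = 1644.3
  [9.25→12.25]: (481.8+352.9)/2 × 3 = 1252.05
  Sum = 5752.85 µg/L·h
Tail: C_last/k_e = 352.9/0.119 = 2965.546
AUC_0→∞ (oral suspension) = 5752.85 + 2965.546 = 8718.396 µg/L·h
F = (AUC_ev/D_ev)/(AUC_iv/D_iv) = (8718.396/200)/(86200/200) = 43.59198/431 = 0.1011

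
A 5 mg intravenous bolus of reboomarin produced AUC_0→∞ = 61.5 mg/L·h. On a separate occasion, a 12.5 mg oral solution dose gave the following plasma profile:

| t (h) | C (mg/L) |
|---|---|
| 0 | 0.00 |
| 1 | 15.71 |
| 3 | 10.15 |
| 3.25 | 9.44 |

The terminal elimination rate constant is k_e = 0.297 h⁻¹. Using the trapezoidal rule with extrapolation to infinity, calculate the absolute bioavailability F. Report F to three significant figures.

F = 0.442

Trapezoidal AUC_0→3.25 (oral solution):
  [0→1]: (0.00+15.71)/2 × 1 = 7.855
  [1→3]: (15.71+10.15)/2 × 2 = 25.86
  [3→3.25]: (10.15+9.44)/2 × 0.25 = 2.44875
  Sum = 36.16375 mg/L·h
Tail: C_last/k_e = 9.44/0.297 = 31.785
AUC_0→∞ (oral solution) = 36.16375 + 31.785 = 67.94875 mg/L·h
F = (AUC_ev/D_ev)/(AUC_iv/D_iv) = (67.94875/12.5)/(61.5/5) = 5.4359/12.3 = 0.4419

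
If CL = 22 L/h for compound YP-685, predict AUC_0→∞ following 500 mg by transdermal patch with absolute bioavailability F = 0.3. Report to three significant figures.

AUC = 6.82 mg/L·h

AUC_0→∞ = F × Dose / CL
        = 0.3 × 500 / 22 = 6.81818 mg/L·h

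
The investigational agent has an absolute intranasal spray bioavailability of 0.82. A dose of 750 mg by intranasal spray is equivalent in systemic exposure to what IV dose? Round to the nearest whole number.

Systemic exposure from an extravascular dose = F × D_ev, so the equivalent IV dose is F × D_ev.
D_iv = F × D_ev = 0.82 × 750 = 615 mg

D_iv = 615 mg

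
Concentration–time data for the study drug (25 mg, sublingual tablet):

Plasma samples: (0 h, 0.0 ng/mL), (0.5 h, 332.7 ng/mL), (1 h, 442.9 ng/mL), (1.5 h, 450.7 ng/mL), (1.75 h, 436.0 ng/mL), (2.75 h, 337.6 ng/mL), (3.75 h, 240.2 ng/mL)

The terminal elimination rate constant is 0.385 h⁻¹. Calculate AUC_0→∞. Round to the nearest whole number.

AUC = 1911 ng/mL·h

Trapezoidal AUC_0→3.75:
  [0→0.5]: (0.0+332.7)/2 × 0.5 = 83.175
  [0.5→1]: (332.7+442.9)/2 × 0.5 = 193.9
  [1→1.5]: (442.9+450.7)/2 × 0.5 = 223.4
  [1.5→1.75]: (450.7+436.0)/2 × 0.25 = 110.8375
  [1.75→2.75]: (436.0+337.6)/2 × 1 = 386.8
  [2.75→3.75]: (337.6+240.2)/2 × 1 = 288.9
  Sum = 1287.0125 ng/mL·h
Extrapolated tail: C_last / k_e = 240.2 / 0.385 = 623.896
AUC_0→∞ = 1287.0125 + 623.896 = 1910.9085 ng/mL·h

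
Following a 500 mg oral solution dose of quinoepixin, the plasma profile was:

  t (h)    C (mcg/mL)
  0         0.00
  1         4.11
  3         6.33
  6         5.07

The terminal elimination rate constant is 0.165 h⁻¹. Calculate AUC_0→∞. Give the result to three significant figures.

Trapezoidal AUC_0→6:
  [0→1]: (0.00+4.11)/2 × 1 = 2.055
  [1→3]: (4.11+6.33)/2 × 2 = 10.44
  [3→6]: (6.33+5.07)/2 × 3 = 17.1
  Sum = 29.595 mcg/mL·h
Extrapolated tail: C_last / k_e = 5.07 / 0.165 = 30.727
AUC_0→∞ = 29.595 + 30.727 = 60.322 mcg/mL·h

AUC = 60.3 mcg/mL·h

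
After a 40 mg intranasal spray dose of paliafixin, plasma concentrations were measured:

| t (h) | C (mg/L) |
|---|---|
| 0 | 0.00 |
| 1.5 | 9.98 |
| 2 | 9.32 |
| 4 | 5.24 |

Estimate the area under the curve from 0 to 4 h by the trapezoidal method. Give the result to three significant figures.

AUC = 26.9 mg/L·h

Trapezoidal AUC_0→4:
  [0→1.5]: (0.00+9.98)/2 × 1.5 = 7.485
  [1.5→2]: (9.98+9.32)/2 × 0.5 = 4.825
  [2→4]: (9.32+5.24)/2 × 2 = 14.56
  Sum = 26.87 mg/L·h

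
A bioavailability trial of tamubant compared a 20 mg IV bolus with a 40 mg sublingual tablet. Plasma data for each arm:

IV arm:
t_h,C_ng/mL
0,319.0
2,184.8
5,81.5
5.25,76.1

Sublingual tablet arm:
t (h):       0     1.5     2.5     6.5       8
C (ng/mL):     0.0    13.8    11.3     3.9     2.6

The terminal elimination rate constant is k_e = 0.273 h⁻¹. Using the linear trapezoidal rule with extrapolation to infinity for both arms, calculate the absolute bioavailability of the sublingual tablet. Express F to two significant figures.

F = 0.028

Trapezoidal AUC_0→5.25 (IV):
  [0→2]: (319.0+184.8)/2 × 2 = 503.8
  [2→5]: (184.8+81.5)/2 × 3 = 399.45
  [5→5.25]: (81.5+76.1)/2 × 0.25 = 19.7
  Sum = 922.95 ng/mL·h
IV tail: 76.1/0.273 = 278.755; AUC_iv,0→∞ = 922.95 + 278.755 = 1201.705 ng/mL·h
Trapezoidal AUC_0→8 (sublingual tablet):
  [0→1.5]: (0.0+13.8)/2 × 1.5 = 10.35
  [1.5→2.5]: (13.8+11.3)/2 × 1 = 12.55
  [2.5→6.5]: (11.3+3.9)/2 × 4 = 30.4
  [6.5→8]: (3.9+2.6)/2 × 1.5 = 4.875
  Sum = 58.175 ng/mL·h
sublingual tablet tail: 2.6/0.273 = 9.524; AUC_ev,0→∞ = 58.175 + 9.524 = 67.699 ng/mL·h
F = (AUC_ev/D_ev)/(AUC_iv/D_iv) = (67.699/40)/(1201.705/20) = 1.692475/60.08525 = 0.0282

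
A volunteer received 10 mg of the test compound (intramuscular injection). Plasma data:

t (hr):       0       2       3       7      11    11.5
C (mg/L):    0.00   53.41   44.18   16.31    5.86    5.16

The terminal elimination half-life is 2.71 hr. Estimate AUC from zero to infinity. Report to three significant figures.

Trapezoidal AUC_0→11.5:
  [0→2]: (0.00+53.41)/2 × 2 = 53.41
  [2→3]: (53.41+44.18)/2 × 1 = 48.795
  [3→7]: (44.18+16.31)/2 × 4 = 120.98
  [7→11]: (16.31+5.86)/2 × 4 = 44.34
  [11→11.5]: (5.86+5.16)/2 × 0.5 = 2.755
  Sum = 270.28 mg/L·hr
k_e = ln2 / t½ = 0.693147 / 2.71 = 0.2558 hr^-1
Extrapolated tail: C_last / k_e = 5.16 / 0.2558 = 20.172
AUC_0→∞ = 270.28 + 20.172 = 290.452 mg/L·hr

AUC = 290 mg/L·hr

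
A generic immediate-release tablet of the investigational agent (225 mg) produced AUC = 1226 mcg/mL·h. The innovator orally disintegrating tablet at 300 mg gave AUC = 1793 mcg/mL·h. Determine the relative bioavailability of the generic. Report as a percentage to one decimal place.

F_rel = (AUC_test/D_test) / (AUC_ref/D_ref)
      = (1226/225) / (1793/300)
      = 5.44889 / 5.97667 = 0.9117 = 91.17%

F_rel = 91.2%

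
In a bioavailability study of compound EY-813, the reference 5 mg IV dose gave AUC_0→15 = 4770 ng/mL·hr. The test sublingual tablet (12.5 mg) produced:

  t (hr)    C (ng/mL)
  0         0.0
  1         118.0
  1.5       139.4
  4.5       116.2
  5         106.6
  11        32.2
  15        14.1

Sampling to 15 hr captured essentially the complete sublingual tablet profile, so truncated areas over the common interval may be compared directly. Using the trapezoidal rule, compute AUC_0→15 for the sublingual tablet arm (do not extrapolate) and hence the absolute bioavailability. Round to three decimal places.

Trapezoidal AUC_0→15 (sublingual tablet):
  [0→1]: (0.0+118.0)/2 × 1 = 59.0
  [1→1.5]: (118.0+139.4)/2 × 0.5 = 64.35
  [1.5→4.5]: (139.4+116.2)/2 × 3 = 383.4
  [4.5→5]: (116.2+106.6)/2 × 0.5 = 55.7
  [5→11]: (106.6+32.2)/2 × 6 = 416.4
  [11→15]: (32.2+14.1)/2 × 4 = 92.6
  Sum = 1071.45 ng/mL·hr
F = (AUC_ev/D_ev)/(AUC_iv/D_iv) = (1071.45/12.5)/(4770/5) = 85.716/954 = 0.0898

F = 0.090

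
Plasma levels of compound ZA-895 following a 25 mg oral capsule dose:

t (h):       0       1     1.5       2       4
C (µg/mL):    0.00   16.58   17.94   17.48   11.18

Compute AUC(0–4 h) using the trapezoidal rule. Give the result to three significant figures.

Trapezoidal AUC_0→4:
  [0→1]: (0.00+16.58)/2 × 1 = 8.29
  [1→1.5]: (16.58+17.94)/2 × 0.5 = 8.63
  [1.5→2]: (17.94+17.48)/2 × 0.5 = 8.855
  [2→4]: (17.48+11.18)/2 × 2 = 28.66
  Sum = 54.435 µg/mL·h

AUC = 54.4 µg/mL·h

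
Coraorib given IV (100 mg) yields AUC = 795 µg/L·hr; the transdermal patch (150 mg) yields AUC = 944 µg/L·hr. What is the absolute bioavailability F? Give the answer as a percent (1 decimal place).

F = (AUC_ev / D_ev) / (AUC_iv / D_iv)
  = (944/150) / (795/100)
  = 6.29333 / 7.95 = 0.7916
  = 79.16%

F = 79.2%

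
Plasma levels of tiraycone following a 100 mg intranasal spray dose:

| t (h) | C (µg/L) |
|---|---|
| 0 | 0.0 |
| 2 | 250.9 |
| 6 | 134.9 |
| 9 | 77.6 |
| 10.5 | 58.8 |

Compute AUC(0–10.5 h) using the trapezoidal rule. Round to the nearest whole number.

Trapezoidal AUC_0→10.5:
  [0→2]: (0.0+250.9)/2 × 2 = 250.9
  [2→6]: (250.9+134.9)/2 × 4 = 771.6
  [6→9]: (134.9+77.6)/2 × 3 = 318.75
  [9→10.5]: (77.6+58.8)/2 × 1.5 = 102.3
  Sum = 1443.55 µg/L·h

AUC = 1444 µg/L·h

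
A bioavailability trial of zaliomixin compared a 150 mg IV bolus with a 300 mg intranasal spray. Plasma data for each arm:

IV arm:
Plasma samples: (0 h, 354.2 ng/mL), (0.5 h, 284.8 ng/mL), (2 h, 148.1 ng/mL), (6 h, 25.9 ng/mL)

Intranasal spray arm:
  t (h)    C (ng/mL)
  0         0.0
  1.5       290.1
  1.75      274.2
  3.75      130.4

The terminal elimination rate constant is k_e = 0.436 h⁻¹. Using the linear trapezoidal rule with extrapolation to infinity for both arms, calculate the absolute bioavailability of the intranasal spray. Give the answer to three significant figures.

F = 0.556

Trapezoidal AUC_0→6 (IV):
  [0→0.5]: (354.2+284.8)/2 × 0.5 = 159.75
  [0.5→2]: (284.8+148.1)/2 × 1.5 = 324.675
  [2→6]: (148.1+25.9)/2 × 4 = 348.0
  Sum = 832.425 ng/mL·h
IV tail: 25.9/0.436 = 59.404; AUC_iv,0→∞ = 832.425 + 59.404 = 891.829 ng/mL·h
Trapezoidal AUC_0→3.75 (intranasal spray):
  [0→1.5]: (0.0+290.1)/2 × 1.5 = 217.575
  [1.5→1.75]: (290.1+274.2)/2 × 0.25 = 70.5375
  [1.75→3.75]: (274.2+130.4)/2 × 2 = 404.6
  Sum = 692.7125 ng/mL·h
intranasal spray tail: 130.4/0.436 = 299.083; AUC_ev,0→∞ = 692.7125 + 299.083 = 991.7955 ng/mL·h
F = (AUC_ev/D_ev)/(AUC_iv/D_iv) = (991.7955/300)/(891.829/150) = 3.305985/5.94553 = 0.5560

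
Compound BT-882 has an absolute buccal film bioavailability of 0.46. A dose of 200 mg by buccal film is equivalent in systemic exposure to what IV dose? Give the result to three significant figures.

Systemic exposure from an extravascular dose = F × D_ev, so the equivalent IV dose is F × D_ev.
D_iv = F × D_ev = 0.46 × 200 = 92 mg

D_iv = 92.0 mg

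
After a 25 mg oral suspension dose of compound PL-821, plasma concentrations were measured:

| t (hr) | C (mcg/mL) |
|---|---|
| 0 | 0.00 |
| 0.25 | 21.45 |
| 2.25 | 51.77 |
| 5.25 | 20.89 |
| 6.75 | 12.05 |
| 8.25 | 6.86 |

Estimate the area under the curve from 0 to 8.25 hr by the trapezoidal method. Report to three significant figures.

Trapezoidal AUC_0→8.25:
  [0→0.25]: (0.00+21.45)/2 × 0.25 = 2.68125
  [0.25→2.25]: (21.45+51.77)/2 × 2 = 73.22
  [2.25→5.25]: (51.77+20.89)/2 × 3 = 108.99
  [5.25→6.75]: (20.89+12.05)/2 × 1.5 = 24.705
  [6.75→8.25]: (12.05+6.86)/2 × 1.5 = 14.1825
  Sum = 223.77875 mcg/mL·hr

AUC = 224 mcg/mL·hr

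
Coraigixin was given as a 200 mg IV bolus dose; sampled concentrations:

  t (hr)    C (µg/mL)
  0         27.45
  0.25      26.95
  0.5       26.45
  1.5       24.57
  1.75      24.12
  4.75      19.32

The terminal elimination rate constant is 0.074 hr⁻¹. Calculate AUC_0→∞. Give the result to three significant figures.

AUC = 371 µg/mL·hr

Trapezoidal AUC_0→4.75:
  [0→0.25]: (27.45+26.95)/2 × 0.25 = 6.8
  [0.25→0.5]: (26.95+26.45)/2 × 0.25 = 6.675
  [0.5→1.5]: (26.45+24.57)/2 × 1 = 25.51
  [1.5→1.75]: (24.57+24.12)/2 × 0.25 = 6.08625
  [1.75→4.75]: (24.12+19.32)/2 × 3 = 65.16
  Sum = 110.23125 µg/mL·hr
Extrapolated tail: C_last / k_e = 19.32 / 0.074 = 261.081
AUC_0→∞ = 110.23125 + 261.081 = 371.31225 µg/mL·hr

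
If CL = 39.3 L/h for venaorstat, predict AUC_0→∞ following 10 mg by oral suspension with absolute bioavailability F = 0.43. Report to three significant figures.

AUC_0→∞ = F × Dose / CL
        = 0.43 × 10 / 39.3 = 0.109415 mg/L·h

AUC = 0.109 mg/L·h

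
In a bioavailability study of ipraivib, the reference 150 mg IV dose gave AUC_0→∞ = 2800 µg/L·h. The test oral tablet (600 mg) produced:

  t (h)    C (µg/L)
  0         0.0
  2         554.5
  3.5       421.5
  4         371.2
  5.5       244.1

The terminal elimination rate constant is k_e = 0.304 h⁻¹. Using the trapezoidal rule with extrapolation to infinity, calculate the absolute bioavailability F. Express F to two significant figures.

Trapezoidal AUC_0→5.5 (oral tablet):
  [0→2]: (0.0+554.5)/2 × 2 = 554.5
  [2→3.5]: (554.5+421.5)/2 × 1.5 = 732.0
  [3.5→4]: (421.5+371.2)/2 × 0.5 = 198.175
  [4→5.5]: (371.2+244.1)/2 × 1.5 = 461.475
  Sum = 1946.15 µg/L·h
Tail: C_last/k_e = 244.1/0.304 = 802.961
AUC_0→∞ (oral tablet) = 1946.15 + 802.961 = 2749.111 µg/L·h
F = (AUC_ev/D_ev)/(AUC_iv/D_iv) = (2749.111/600)/(2800/150) = 4.58185/18.6667 = 0.2455

F = 0.25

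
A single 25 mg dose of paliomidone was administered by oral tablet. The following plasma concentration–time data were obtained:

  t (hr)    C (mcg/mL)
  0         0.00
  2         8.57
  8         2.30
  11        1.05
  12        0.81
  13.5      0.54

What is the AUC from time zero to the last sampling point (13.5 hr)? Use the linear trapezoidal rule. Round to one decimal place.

AUC = 48.1 mcg/mL·hr

Trapezoidal AUC_0→13.5:
  [0→2]: (0.00+8.57)/2 × 2 = 8.57
  [2→8]: (8.57+2.30)/2 × 6 = 32.61
  [8→11]: (2.30+1.05)/2 × 3 = 5.025
  [11→12]: (1.05+0.81)/2 × 1 = 0.93
  [12→13.5]: (0.81+0.54)/2 × 1.5 = 1.0125
  Sum = 48.1475 mcg/mL·hr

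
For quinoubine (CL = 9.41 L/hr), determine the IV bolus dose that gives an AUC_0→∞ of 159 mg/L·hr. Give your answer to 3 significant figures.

Dose = 1500 mg

Dose_iv = CL × AUC_0→∞
     = 9.41 × 159 = 1496.19 mg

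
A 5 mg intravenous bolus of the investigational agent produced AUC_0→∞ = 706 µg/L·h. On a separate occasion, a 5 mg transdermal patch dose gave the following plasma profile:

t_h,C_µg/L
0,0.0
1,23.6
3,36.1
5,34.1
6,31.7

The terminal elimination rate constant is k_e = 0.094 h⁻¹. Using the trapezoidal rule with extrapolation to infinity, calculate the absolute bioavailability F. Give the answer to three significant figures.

F = 0.725

Trapezoidal AUC_0→6 (transdermal patch):
  [0→1]: (0.0+23.6)/2 × 1 = 11.8
  [1→3]: (23.6+36.1)/2 × 2 = 59.7
  [3→5]: (36.1+34.1)/2 × 2 = 70.2
  [5→6]: (34.1+31.7)/2 × 1 = 32.9
  Sum = 174.6 µg/L·h
Tail: C_last/k_e = 31.7/0.094 = 337.234
AUC_0→∞ (transdermal patch) = 174.6 + 337.234 = 511.834 µg/L·h
F = (AUC_ev/D_ev)/(AUC_iv/D_iv) = (511.834/5)/(706/5) = 102.3668/141.2 = 0.7250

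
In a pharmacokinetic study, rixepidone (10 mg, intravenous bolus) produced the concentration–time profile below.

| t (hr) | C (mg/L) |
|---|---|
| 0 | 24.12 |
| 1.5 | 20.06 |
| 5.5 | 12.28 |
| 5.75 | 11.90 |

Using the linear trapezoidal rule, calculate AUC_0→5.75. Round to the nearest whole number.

Trapezoidal AUC_0→5.75:
  [0→1.5]: (24.12+20.06)/2 × 1.5 = 33.135
  [1.5→5.5]: (20.06+12.28)/2 × 4 = 64.68
  [5.5→5.75]: (12.28+11.90)/2 × 0.25 = 3.0225
  Sum = 100.8375 mg/L·hr

AUC = 101 mg/L·hr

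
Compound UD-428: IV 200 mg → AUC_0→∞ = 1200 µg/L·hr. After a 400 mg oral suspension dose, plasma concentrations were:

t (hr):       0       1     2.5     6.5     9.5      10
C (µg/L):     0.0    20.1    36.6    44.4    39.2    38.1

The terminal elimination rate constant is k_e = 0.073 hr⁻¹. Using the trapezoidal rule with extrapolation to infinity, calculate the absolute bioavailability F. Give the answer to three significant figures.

Trapezoidal AUC_0→10 (oral suspension):
  [0→1]: (0.0+20.1)/2 × 1 = 10.05
  [1→2.5]: (20.1+36.6)/2 × 1.5 = 42.525
  [2.5→6.5]: (36.6+44.4)/2 × 4 = 162.0
  [6.5→9.5]: (44.4+39.2)/2 × 3 = 125.4
  [9.5→10]: (39.2+38.1)/2 × 0.5 = 19.325
  Sum = 359.3 µg/L·hr
Tail: C_last/k_e = 38.1/0.073 = 521.918
AUC_0→∞ (oral suspension) = 359.3 + 521.918 = 881.218 µg/L·hr
F = (AUC_ev/D_ev)/(AUC_iv/D_iv) = (881.218/400)/(1200/200) = 2.203045/6 = 0.3672

F = 0.367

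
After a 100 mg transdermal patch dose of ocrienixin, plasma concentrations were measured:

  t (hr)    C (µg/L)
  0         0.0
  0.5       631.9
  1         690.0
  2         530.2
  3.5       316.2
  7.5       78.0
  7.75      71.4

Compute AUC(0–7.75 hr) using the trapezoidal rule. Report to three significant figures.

Trapezoidal AUC_0→7.75:
  [0→0.5]: (0.0+631.9)/2 × 0.5 = 157.975
  [0.5→1]: (631.9+690.0)/2 × 0.5 = 330.475
  [1→2]: (690.0+530.2)/2 × 1 = 610.1
  [2→3.5]: (530.2+316.2)/2 × 1.5 = 634.8
  [3.5→7.5]: (316.2+78.0)/2 × 4 = 788.4
  [7.5→7.75]: (78.0+71.4)/2 × 0.25 = 18.675
  Sum = 2540.425 µg/L·hr

AUC = 2540 µg/L·hr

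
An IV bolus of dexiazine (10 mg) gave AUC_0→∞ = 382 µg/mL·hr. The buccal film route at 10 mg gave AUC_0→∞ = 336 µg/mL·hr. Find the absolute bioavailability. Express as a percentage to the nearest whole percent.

F = 88%

F = (AUC_ev / D_ev) / (AUC_iv / D_iv)
  = (336/10) / (382/10)
  = 33.6 / 38.2 = 0.8796
  = 87.96%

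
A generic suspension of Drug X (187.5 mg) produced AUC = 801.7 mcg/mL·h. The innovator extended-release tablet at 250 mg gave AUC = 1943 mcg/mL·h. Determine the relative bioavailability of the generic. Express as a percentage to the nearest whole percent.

F_rel = (AUC_test/D_test) / (AUC_ref/D_ref)
      = (801.7/187.5) / (1943/250)
      = 4.27573 / 7.772 = 0.5501 = 55.01%

F_rel = 55%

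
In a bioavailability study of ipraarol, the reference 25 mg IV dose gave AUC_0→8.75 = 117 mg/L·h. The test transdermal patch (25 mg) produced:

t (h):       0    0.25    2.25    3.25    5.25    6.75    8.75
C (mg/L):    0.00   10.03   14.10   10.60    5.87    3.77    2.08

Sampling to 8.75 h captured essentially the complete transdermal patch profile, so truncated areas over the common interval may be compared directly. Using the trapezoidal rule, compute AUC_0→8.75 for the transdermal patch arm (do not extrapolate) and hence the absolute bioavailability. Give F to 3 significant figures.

F = 0.575

Trapezoidal AUC_0→8.75 (transdermal patch):
  [0→0.25]: (0.00+10.03)/2 × 0.25 = 1.25375
  [0.25→2.25]: (10.03+14.10)/2 × 2 = 24.13
  [2.25→3.25]: (14.10+10.60)/2 × 1 = 12.35
  [3.25→5.25]: (10.60+5.87)/2 × 2 = 16.47
  [5.25→6.75]: (5.87+3.77)/2 × 1.5 = 7.23
  [6.75→8.75]: (3.77+2.08)/2 × 2 = 5.85
  Sum = 67.28375 mg/L·h
F = (AUC_ev/D_ev)/(AUC_iv/D_iv) = (67.28375/25)/(117/25) = 2.69135/4.68 = 0.5751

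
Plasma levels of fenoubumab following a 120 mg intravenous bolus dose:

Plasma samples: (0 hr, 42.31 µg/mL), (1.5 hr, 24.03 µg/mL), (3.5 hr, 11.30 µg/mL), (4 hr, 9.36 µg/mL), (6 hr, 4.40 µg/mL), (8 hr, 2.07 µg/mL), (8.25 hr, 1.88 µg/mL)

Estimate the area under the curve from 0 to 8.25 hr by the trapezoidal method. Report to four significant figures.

Trapezoidal AUC_0→8.25:
  [0→1.5]: (42.31+24.03)/2 × 1.5 = 49.755
  [1.5→3.5]: (24.03+11.30)/2 × 2 = 35.33
  [3.5→4]: (11.30+9.36)/2 × 0.5 = 5.165
  [4→6]: (9.36+4.40)/2 × 2 = 13.76
  [6→8]: (4.40+2.07)/2 × 2 = 6.47
  [8→8.25]: (2.07+1.88)/2 × 0.25 = 0.49375
  Sum = 110.97375 µg/mL·hr

AUC = 111.0 µg/mL·hr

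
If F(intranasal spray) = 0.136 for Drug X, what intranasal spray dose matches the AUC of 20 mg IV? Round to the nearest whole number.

D_intranasal = 147 mg

For equal systemic exposure: F × D_ev = D_iv
D_ev = D_iv / F = 20 / 0.136 = 147.059 mg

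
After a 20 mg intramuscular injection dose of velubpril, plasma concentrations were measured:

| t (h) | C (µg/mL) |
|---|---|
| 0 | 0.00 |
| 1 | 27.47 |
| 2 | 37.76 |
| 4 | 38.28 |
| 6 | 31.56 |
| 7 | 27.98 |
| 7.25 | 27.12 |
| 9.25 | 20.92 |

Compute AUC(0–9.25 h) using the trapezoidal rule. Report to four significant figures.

Trapezoidal AUC_0→9.25:
  [0→1]: (0.00+27.47)/2 × 1 = 13.735
  [1→2]: (27.47+37.76)/2 × 1 = 32.615
  [2→4]: (37.76+38.28)/2 × 2 = 76.04
  [4→6]: (38.28+31.56)/2 × 2 = 69.84
  [6→7]: (31.56+27.98)/2 × 1 = 29.77
  [7→7.25]: (27.98+27.12)/2 × 0.25 = 6.8875
  [7.25→9.25]: (27.12+20.92)/2 × 2 = 48.04
  Sum = 276.9275 µg/mL·h

AUC = 276.9 µg/mL·h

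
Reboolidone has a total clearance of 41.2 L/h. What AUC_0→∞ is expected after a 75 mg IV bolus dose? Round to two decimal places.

AUC_0→∞ = Dose_iv / CL
        = 75 / 41.2 = 1.82039 mg/L·h

AUC = 1.82 mg/L·h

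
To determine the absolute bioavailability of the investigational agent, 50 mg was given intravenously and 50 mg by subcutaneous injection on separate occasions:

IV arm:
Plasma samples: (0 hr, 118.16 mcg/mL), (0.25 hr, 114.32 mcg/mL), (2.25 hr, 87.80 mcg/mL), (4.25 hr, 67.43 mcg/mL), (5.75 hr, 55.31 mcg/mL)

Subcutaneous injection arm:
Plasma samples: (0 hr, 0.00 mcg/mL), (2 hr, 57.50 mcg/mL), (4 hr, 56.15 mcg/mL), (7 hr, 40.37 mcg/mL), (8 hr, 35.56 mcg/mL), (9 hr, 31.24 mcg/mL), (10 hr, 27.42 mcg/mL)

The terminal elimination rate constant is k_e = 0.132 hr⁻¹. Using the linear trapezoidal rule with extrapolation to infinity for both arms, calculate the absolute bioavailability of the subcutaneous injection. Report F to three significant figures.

F = 0.696

Trapezoidal AUC_0→5.75 (IV):
  [0→0.25]: (118.16+114.32)/2 × 0.25 = 29.06
  [0.25→2.25]: (114.32+87.80)/2 × 2 = 202.12
  [2.25→4.25]: (87.80+67.43)/2 × 2 = 155.23
  [4.25→5.75]: (67.43+55.31)/2 × 1.5 = 92.055
  Sum = 478.465 mcg/mL·hr
IV tail: 55.31/0.132 = 419.015; AUC_iv,0→∞ = 478.465 + 419.015 = 897.48 mcg/mL·hr
Trapezoidal AUC_0→10 (subcutaneous injection):
  [0→2]: (0.00+57.50)/2 × 2 = 57.5
  [2→4]: (57.50+56.15)/2 × 2 = 113.65
  [4→7]: (56.15+40.37)/2 × 3 = 144.78
  [7→8]: (40.37+35.56)/2 × 1 = 37.965
  [8→9]: (35.56+31.24)/2 × 1 = 33.4
  [9→10]: (31.24+27.42)/2 × 1 = 29.33
  Sum = 416.625 mcg/mL·hr
subcutaneous injection tail: 27.42/0.132 = 207.727; AUC_ev,0→∞ = 416.625 + 207.727 = 624.352 mcg/mL·hr
F = (AUC_ev/D_ev)/(AUC_iv/D_iv) = (624.352/50)/(897.48/50) = 12.48704/17.9496 = 0.6957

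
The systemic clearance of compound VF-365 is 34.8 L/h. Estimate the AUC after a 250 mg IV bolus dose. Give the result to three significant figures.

AUC_0→∞ = Dose_iv / CL
        = 250 / 34.8 = 7.18391 mg/L·h

AUC = 7.18 mg/L·h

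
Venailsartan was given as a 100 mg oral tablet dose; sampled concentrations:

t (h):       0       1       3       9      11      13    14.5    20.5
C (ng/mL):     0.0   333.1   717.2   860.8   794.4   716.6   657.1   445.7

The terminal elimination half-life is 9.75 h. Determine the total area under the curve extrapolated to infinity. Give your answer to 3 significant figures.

Trapezoidal AUC_0→20.5:
  [0→1]: (0.0+333.1)/2 × 1 = 166.55
  [1→3]: (333.1+717.2)/2 × 2 = 1050.3
  [3→9]: (717.2+860.8)/2 × 6 = 4734.0
  [9→11]: (860.8+794.4)/2 × 2 = 1655.2
  [11→13]: (794.4+716.6)/2 × 2 = 1511.0
  [13→14.5]: (716.6+657.1)/2 × 1.5 = 1030.275
  [14.5→20.5]: (657.1+445.7)/2 × 6 = 3308.4
  Sum = 13455.725 ng/mL·h
k_e = ln2 / t½ = 0.693147 / 9.75 = 0.0711 h^-1
Extrapolated tail: C_last / k_e = 445.7 / 0.0711 = 6268.636
AUC_0→∞ = 13455.725 + 6268.636 = 19724.361 ng/mL·h

AUC = 19700 ng/mL·h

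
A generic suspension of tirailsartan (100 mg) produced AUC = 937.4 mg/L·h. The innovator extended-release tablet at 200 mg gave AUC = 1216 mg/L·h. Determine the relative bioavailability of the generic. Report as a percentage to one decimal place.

F_rel = 154.2%

F_rel = (AUC_test/D_test) / (AUC_ref/D_ref)
      = (937.4/100) / (1216/200)
      = 9.374 / 6.08 = 1.5418 = 154.18%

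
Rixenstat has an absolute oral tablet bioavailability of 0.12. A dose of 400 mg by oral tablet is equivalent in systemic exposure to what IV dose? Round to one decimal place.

Systemic exposure from an extravascular dose = F × D_ev, so the equivalent IV dose is F × D_ev.
D_iv = F × D_ev = 0.12 × 400 = 48 mg

D_iv = 48.0 mg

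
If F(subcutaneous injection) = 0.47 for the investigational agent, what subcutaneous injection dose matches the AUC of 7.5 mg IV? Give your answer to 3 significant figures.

For equal systemic exposure: F × D_ev = D_iv
D_ev = D_iv / F = 7.5 / 0.47 = 15.9574 mg

D_subcutaneous = 16.0 mg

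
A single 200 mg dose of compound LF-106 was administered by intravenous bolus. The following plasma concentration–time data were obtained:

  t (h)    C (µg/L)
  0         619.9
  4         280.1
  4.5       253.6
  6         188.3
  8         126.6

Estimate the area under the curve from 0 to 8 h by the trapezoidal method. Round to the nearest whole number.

AUC = 2580 µg/L·h

Trapezoidal AUC_0→8:
  [0→4]: (619.9+280.1)/2 × 4 = 1800.0
  [4→4.5]: (280.1+253.6)/2 × 0.5 = 133.425
  [4.5→6]: (253.6+188.3)/2 × 1.5 = 331.425
  [6→8]: (188.3+126.6)/2 × 2 = 314.9
  Sum = 2579.75 µg/L·h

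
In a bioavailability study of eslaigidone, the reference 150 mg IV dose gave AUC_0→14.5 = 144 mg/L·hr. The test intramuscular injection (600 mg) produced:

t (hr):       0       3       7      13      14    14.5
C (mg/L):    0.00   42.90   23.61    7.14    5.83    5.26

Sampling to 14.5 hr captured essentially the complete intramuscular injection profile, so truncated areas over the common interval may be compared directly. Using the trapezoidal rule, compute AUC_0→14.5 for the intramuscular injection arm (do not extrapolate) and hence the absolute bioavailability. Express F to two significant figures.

F = 0.52

Trapezoidal AUC_0→14.5 (intramuscular injection):
  [0→3]: (0.00+42.90)/2 × 3 = 64.35
  [3→7]: (42.90+23.61)/2 × 4 = 133.02
  [7→13]: (23.61+7.14)/2 × 6 = 92.25
  [13→14]: (7.14+5.83)/2 × 1 = 6.485
  [14→14.5]: (5.83+5.26)/2 × 0.5 = 2.7725
  Sum = 298.8775 mg/L·hr
F = (AUC_ev/D_ev)/(AUC_iv/D_iv) = (298.8775/600)/(144/150) = 0.498129/0.96 = 0.5189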